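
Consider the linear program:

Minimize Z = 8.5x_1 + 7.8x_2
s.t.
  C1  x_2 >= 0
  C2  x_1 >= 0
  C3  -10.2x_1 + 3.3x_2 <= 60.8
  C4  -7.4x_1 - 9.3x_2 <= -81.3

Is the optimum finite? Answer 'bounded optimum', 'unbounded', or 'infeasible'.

bounded optimum

Extreme points and Z = 8.5x_1 + 7.8x_2:
  (813/74, 0) → Z = 13821/148
  (0, 608/33) → Z = 7904/55
  (0, 271/31) → Z = 10569/155
The feasible region has finitely many vertices and no improving ray; the minimum is 10569/155 at (0, 271/31).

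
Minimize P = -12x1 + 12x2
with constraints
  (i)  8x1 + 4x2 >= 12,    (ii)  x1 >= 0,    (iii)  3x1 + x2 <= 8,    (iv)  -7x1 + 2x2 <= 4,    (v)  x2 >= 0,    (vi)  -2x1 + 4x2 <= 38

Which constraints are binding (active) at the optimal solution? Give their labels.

(iii) and (v)

Feasible corners and P = -12x1 + 12x2:
  (2/11, 29/11) → P = 324/11
  (3/2, 0) → P = -18
  (12/13, 68/13) → P = 672/13
  (8/3, 0) → P = -32

The minimum is at (8/3, 0). Substituting into each constraint, equality holds for (iii) and (v); the remaining constraints have slack.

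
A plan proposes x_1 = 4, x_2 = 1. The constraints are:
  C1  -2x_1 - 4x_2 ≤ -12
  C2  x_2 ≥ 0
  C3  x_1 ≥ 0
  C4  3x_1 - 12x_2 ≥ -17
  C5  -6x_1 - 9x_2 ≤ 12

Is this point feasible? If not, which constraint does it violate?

C1: -12 ≤ -12 ✓
C2: 1 ≥ 0 ✓
C3: 4 ≥ 0 ✓
C4: 0 ≥ -17 ✓
C5: -33 ≤ 12 ✓

feasible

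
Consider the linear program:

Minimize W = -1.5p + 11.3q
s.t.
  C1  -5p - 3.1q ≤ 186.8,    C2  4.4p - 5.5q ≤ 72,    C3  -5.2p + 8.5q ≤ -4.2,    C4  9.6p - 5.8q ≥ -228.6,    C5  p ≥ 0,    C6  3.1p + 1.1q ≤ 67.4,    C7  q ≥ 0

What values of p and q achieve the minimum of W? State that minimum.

p = 180/11, q = 0, minimum W = -270/11

Extreme points and W = -1.5p + 11.3q:
  (4090/199, 7336/2189) → W = 77059/10945
  (180/11, 0) → W = -270/11
  (57752/3207, 33746/3207) → W = 1473509/16035
  (21/26, 0) → W = -63/52

The binding constraints are 4.4p - 5.5q = 72 and q = 0.
Solving simultaneously gives p = 180/11, q = 0.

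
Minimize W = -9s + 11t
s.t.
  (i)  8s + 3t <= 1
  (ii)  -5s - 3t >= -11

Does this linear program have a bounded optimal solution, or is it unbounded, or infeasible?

From the feasible point (-10/3, 83/9), moving in the direction (3, -8) keeps every constraint satisfied while W decreases without bound.

unbounded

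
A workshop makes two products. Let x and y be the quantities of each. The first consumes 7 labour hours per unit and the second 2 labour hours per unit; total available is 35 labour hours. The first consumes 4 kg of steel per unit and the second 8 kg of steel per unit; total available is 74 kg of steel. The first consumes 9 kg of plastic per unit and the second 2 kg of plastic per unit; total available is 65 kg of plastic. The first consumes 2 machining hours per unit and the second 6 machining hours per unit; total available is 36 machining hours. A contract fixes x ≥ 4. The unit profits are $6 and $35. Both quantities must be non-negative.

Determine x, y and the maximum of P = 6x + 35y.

Extreme points and P = 6x + 35y:
  (5, 0) → P = 30
  (4, 0) → P = 24
  (4, 7/2) → P = 293/2

The binding constraints are 7x + 2y = 35 and x = 4.
Solving simultaneously gives x = 4, y = 7/2.

x = 4, y = 7/2, maximum P = 293/2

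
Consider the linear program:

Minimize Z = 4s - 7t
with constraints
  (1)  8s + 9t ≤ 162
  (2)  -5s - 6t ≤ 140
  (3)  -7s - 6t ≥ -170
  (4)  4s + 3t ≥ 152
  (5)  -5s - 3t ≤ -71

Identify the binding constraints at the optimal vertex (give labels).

Extreme points and Z = 4s - 7t:
  (155, -305/2) → Z = 3375/2
  (148, -440/3) → Z = 4856/3
  (134, -128) → Z = 1432

The minimum is at (134, -128). Substituting into each constraint, equality holds for (3) and (4); the remaining constraints have slack.

(3) and (4)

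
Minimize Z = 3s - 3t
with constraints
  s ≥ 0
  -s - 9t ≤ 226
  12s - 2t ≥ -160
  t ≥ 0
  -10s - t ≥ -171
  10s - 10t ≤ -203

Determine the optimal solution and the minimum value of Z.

Feasible corners and Z = 3s - 3t:
  (0, 80) → Z = -240
  (0, 203/10) → Z = -609/10
  (91/16, 913/8) → Z = -5205/16
  (137/10, 34) → Z = -609/10

s = 91/16, t = 913/8, minimum Z = -5205/16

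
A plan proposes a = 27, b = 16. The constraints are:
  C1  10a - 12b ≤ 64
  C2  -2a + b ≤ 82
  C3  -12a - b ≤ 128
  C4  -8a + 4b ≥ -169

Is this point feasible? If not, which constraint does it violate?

Constraint C1: 10a - 12b = 78, which is not ≤ 64. All other constraints are satisfied.

not feasible — violates C1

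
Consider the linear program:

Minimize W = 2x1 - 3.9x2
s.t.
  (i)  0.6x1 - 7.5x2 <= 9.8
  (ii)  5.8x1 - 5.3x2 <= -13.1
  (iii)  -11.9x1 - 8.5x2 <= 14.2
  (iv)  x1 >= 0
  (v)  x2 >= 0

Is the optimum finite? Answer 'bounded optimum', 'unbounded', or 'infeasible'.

unbounded

From the feasible point (0, 131/53), moving in the direction (0, 1) keeps every constraint satisfied while W decreases without bound.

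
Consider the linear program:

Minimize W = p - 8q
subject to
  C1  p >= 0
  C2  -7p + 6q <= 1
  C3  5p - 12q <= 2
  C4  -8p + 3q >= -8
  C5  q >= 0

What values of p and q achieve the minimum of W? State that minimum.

p = 17/9, q = 64/27, minimum W = -461/27

Corner points and W = p - 8q:
  (0, 1/6) → W = -4/3
  (0, 0) → W = 0
  (17/9, 64/27) → W = -461/27
  (10/9, 8/27) → W = -34/27
  (2/5, 0) → W = 2/5

The binding constraints are -7p + 6q = 1 and -8p + 3q = -8.
Solving simultaneously gives p = 17/9, q = 64/27.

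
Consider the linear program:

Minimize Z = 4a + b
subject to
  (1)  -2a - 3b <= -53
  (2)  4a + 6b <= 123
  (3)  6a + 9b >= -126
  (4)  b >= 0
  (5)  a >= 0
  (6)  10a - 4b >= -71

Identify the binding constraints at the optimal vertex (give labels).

Extreme points and Z = 4a + b:
  (53/2, 0) → Z = 106
  (0, 53/3) → Z = 53/3
  (123/4, 0) → Z = 123
  (33/38, 757/38) → Z = 889/38
  (0, 71/4) → Z = 71/4

The minimum is at (0, 53/3). Substituting into each constraint, equality holds for (1) and (5); the remaining constraints have slack.

(1) and (5)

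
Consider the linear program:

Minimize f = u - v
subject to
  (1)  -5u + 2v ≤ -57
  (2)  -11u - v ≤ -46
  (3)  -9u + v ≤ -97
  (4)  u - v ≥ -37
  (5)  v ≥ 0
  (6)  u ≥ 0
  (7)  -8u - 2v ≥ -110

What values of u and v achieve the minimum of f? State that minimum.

Corner points and f = u - v:
  (57/5, 0) → f = 57/5
  (167/13, 47/13) → f = 120/13
  (55/4, 0) → f = 55/4

The optimum lies where -5u + 2v = -57 and -8u - 2v = -110.
Solving simultaneously gives u = 167/13, v = 47/13.

u = 167/13, v = 47/13, minimum f = 120/13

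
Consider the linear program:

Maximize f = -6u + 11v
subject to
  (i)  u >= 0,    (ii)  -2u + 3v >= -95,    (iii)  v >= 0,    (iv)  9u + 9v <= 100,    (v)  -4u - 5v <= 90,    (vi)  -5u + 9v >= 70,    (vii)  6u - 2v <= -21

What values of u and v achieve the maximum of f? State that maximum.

u = 0, v = 100/9, maximum f = 1100/9

Corner points and f = -6u + 11v:
  (0, 100/9) → f = 1100/9
  (0, 21/2) → f = 231/2
  (11/72, 263/24) → f = 957/8

The optimum lies where u = 0 and 9u + 9v = 100.
Solving simultaneously gives u = 0, v = 100/9.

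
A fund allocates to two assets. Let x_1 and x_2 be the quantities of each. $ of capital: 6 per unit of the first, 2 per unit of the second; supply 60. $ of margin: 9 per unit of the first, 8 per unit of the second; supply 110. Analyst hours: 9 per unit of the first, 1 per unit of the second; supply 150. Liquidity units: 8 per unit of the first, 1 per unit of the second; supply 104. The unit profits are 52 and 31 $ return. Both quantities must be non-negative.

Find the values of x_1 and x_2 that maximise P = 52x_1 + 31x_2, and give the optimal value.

x_1 = 26/3, x_2 = 4, maximum P = 1724/3

At the optimal vertex, 6x_1 + 2x_2 = 60 and 9x_1 + 8x_2 = 110.
Solving simultaneously gives x_1 = 26/3, x_2 = 4.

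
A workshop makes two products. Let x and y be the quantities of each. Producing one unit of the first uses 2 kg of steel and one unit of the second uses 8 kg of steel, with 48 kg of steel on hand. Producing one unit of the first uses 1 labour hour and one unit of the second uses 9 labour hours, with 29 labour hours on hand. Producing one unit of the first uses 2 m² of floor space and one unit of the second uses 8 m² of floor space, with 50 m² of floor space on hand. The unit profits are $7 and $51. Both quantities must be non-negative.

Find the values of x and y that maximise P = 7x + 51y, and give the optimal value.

Vertices and P = 7x + 51y:
  (0, 0) → P = 0
  (0, 29/9) → P = 493/3
  (24, 0) → P = 168
  (20, 1) → P = 191

The optimum lies where 2x + 8y = 48 and x + 9y = 29.
Solving simultaneously gives x = 20, y = 1.

x = 20, y = 1, maximum P = 191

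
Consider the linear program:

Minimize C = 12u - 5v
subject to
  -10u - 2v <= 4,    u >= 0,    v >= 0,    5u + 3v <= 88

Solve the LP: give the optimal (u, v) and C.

u = 0, v = 88/3, minimum C = -440/3

Extreme points and C = 12u - 5v:
  (0, 0) → C = 0
  (0, 88/3) → C = -440/3
  (88/5, 0) → C = 1056/5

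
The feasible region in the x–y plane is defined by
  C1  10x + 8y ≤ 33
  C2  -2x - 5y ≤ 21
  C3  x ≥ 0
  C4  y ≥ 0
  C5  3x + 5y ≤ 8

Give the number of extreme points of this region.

3

Of the 10 pairwise boundary intersections, those satisfying every inequality are:
  (0, 0)
  (0, 8/5)
  (8/3, 0)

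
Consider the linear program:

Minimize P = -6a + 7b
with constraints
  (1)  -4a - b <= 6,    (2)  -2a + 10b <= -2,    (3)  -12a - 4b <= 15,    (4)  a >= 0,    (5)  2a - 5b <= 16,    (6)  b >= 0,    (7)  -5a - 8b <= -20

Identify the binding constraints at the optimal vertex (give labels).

(2) and (5)

Vertices and P = -6a + 7b:
  (15, 14/5) → P = -352/5
  (36/11, 5/11) → P = -181/11
  (8, 0) → P = -48
  (4, 0) → P = -24

The minimum is at (15, 14/5). Substituting into each constraint, equality holds for (2) and (5); the remaining constraints have slack.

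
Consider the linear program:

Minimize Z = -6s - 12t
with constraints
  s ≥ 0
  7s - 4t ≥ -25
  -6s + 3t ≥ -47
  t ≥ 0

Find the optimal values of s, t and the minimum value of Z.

s = 263/3, t = 479/3, minimum Z = -2442

Corner points and Z = -6s - 12t:
  (0, 25/4) → Z = -75
  (0, 0) → Z = 0
  (263/3, 479/3) → Z = -2442
  (47/6, 0) → Z = -47

The optimum lies where 7s - 4t = -25 and -6s + 3t = -47.
Solving simultaneously gives s = 263/3, t = 479/3.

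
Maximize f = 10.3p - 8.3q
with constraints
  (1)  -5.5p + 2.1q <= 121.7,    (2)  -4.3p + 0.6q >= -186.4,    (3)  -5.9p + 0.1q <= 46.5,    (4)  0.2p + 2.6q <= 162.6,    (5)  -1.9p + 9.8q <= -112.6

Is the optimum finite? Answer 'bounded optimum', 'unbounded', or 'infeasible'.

bounded optimum

Feasible corners and f = 10.3p - 8.3q:
  (-4654/311, -129971/311) → f = 10308231/3110
  (43979/1025, -6501/2050) → f = 9599257/20500
  (-46696/5763, -75269/5763) → f = 28189/1130
The feasible region has finitely many vertices and no improving ray; the maximum is 10308231/3110 at (-4654/311, -129971/311).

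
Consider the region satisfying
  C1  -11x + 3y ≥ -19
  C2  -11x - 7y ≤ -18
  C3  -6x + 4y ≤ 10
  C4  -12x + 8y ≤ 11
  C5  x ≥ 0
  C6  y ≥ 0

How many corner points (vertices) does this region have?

The feasible vertices (each the meet of two boundaries and inside every other half-plane) are:
  (185/52, 349/52)
  (19/11, 0)
  (67/172, 337/172)
  (18/11, 0)

4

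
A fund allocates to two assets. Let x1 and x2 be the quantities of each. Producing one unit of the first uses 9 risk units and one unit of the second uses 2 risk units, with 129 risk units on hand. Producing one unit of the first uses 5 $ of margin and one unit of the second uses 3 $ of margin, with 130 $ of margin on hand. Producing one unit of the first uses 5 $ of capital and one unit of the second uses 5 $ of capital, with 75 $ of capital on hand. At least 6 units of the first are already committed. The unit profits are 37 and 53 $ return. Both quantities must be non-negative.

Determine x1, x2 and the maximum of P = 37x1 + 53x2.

Vertices and P = 37x1 + 53x2:
  (43/3, 0) → P = 1591/3
  (6, 0) → P = 222
  (99/7, 6/7) → P = 3981/7
  (6, 9) → P = 699

The binding constraints are 5x1 + 5x2 = 75 and x1 = 6.
Solving simultaneously gives x1 = 6, x2 = 9.

x1 = 6, x2 = 9, maximum P = 699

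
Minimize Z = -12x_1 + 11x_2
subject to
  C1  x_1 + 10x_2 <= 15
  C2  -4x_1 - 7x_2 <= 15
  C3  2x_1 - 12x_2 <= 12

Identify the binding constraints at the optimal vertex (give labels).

C1 and C3

Corner points and Z = -12x_1 + 11x_2:
  (-85/11, 25/11) → Z = 1295/11
  (75/8, 9/16) → Z = -1701/16
  (-48/31, -39/31) → Z = 147/31

The minimum is at (75/8, 9/16). Substituting into each constraint, equality holds for C1 and C3; the remaining constraints have slack.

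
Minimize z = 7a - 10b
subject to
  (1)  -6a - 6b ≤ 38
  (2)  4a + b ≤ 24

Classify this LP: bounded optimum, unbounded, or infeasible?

From the feasible point (91/9, -148/9), moving in the direction (-6, 6) keeps every constraint satisfied while z decreases without bound.

unbounded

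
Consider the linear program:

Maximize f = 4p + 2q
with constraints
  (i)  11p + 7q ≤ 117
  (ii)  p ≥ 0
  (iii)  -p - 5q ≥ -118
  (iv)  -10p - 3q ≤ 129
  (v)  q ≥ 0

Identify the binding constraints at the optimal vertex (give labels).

(i) and (v)

Corner points and f = 4p + 2q:
  (0, 117/7) → f = 234/7
  (117/11, 0) → f = 468/11
  (0, 0) → f = 0

The maximum is at (117/11, 0). Substituting into each constraint, equality holds for (i) and (v); the remaining constraints have slack.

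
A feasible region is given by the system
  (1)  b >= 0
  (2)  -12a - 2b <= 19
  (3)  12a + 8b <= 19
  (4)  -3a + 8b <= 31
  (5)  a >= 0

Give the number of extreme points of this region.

Intersecting each pair of boundary lines and keeping only the points that satisfy every inequality leaves:
  (19/12, 0)
  (0, 0)
  (0, 19/8)

3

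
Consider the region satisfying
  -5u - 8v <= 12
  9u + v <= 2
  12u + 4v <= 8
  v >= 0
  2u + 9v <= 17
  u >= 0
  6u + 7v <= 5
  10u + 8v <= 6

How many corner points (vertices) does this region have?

Intersecting each pair of boundary lines and keeping only the points that satisfy every inequality leaves:
  (2/9, 0)
  (5/31, 17/31)
  (0, 0)
  (0, 5/7)
  (1/11, 7/11)

5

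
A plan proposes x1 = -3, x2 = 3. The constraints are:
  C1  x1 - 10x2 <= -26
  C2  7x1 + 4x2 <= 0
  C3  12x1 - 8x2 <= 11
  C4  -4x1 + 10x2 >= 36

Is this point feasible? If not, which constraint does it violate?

feasible

C1: -33 ≤ -26 ✓
C2: -9 ≤ 0 ✓
C3: -60 ≤ 11 ✓
C4: 42 ≥ 36 ✓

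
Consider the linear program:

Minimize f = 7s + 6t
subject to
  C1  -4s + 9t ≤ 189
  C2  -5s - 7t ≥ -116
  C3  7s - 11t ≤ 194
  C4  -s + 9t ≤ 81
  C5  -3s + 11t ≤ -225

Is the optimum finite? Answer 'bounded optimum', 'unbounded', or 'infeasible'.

From the feasible point (-4104/17, -1467/17), moving in the direction (-9, -4) keeps every constraint satisfied while f decreases without bound.

unbounded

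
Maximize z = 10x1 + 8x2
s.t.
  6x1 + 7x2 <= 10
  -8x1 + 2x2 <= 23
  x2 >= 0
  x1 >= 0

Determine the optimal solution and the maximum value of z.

Corner points and z = 10x1 + 8x2:
  (5/3, 0) → z = 50/3
  (0, 10/7) → z = 80/7
  (0, 0) → z = 0

x1 = 5/3, x2 = 0, maximum z = 50/3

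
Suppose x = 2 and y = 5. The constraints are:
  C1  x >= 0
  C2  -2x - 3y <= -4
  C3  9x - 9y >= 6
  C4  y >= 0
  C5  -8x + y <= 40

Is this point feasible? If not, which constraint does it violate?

not feasible — violates C3

Constraint C3: 9x - 9y = -27, which is not ≥ 6. All other constraints are satisfied.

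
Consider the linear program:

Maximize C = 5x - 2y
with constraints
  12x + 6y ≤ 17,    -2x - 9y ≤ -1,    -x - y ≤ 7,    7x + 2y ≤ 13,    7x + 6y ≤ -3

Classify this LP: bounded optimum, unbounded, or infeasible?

Vertices and C = 5x - 2y:
  (-64/7, 15/7) → C = -50
  (-11/17, 13/51) → C = -191/51
The feasible region has finitely many vertices and no improving ray; the maximum is -191/51 at (-11/17, 13/51).

bounded optimum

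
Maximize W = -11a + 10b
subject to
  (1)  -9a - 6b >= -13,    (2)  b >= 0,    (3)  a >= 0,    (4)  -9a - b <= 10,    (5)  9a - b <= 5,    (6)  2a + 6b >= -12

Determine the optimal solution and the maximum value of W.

a = 0, b = 13/6, maximum W = 65/3

Corner points and W = -11a + 10b:
  (0, 13/6) → W = 65/3
  (43/63, 8/7) → W = 247/63
  (0, 0) → W = 0
  (5/9, 0) → W = -55/9

The optimum lies where -9a - 6b = -13 and a = 0.
Solving simultaneously gives a = 0, b = 13/6.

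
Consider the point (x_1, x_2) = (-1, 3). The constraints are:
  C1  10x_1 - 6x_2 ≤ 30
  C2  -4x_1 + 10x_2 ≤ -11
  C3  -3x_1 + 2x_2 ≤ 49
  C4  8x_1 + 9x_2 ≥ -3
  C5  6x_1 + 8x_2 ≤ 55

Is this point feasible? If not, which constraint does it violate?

Constraint C2: -4x_1 + 10x_2 = 34, which is not ≤ -11. All other constraints are satisfied.

not feasible — violates C2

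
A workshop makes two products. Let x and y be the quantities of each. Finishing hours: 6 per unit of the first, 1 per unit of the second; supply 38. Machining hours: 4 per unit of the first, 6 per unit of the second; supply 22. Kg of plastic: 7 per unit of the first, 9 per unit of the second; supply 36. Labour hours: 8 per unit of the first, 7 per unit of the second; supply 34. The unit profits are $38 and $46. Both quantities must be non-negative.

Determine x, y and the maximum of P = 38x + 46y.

x = 5/2, y = 2, maximum P = 187

The binding constraints are 4x + 6y = 22 and 8x + 7y = 34.
Solving simultaneously gives x = 5/2, y = 2.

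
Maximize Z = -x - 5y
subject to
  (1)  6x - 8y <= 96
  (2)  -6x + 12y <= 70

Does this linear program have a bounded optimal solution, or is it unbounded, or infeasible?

unbounded

From the feasible point (214/3, 83/2), moving in the direction (-12, -6) keeps every constraint satisfied while Z increases without bound.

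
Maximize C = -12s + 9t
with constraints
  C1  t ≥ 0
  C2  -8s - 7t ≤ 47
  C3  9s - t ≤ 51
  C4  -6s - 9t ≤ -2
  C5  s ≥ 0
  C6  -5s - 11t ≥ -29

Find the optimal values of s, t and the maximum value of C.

s = 0, t = 29/11, maximum C = 261/11

Corner points and C = -12s + 9t:
  (17/3, 0) → C = -68
  (1/3, 0) → C = -4
  (295/52, 3/52) → C = -3513/52
  (0, 2/9) → C = 2
  (0, 29/11) → C = 261/11

At the optimal vertex, s = 0 and -5s - 11t = -29.
Solving simultaneously gives s = 0, t = 29/11.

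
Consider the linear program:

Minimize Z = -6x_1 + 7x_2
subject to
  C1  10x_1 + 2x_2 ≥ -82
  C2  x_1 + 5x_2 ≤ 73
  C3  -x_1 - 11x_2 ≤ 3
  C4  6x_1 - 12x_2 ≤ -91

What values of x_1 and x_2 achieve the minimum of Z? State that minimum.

x_1 = 421/42, x_2 = 529/42, minimum Z = 1177/42

Vertices and Z = -6x_1 + 7x_2:
  (-139/12, 203/12) → Z = 2255/12
  (-53/6, 19/6) → Z = 451/6
  (421/42, 529/42) → Z = 1177/42

At the optimal vertex, x_1 + 5x_2 = 73 and 6x_1 - 12x_2 = -91.
Solving simultaneously gives x_1 = 421/42, x_2 = 529/42.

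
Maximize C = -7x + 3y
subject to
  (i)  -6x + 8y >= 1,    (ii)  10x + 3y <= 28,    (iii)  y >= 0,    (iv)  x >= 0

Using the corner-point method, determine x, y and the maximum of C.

x = 0, y = 28/3, maximum C = 28

Feasible corners and C = -7x + 3y:
  (221/98, 89/49) → C = -1013/98
  (0, 1/8) → C = 3/8
  (0, 28/3) → C = 28

The binding constraints are 10x + 3y = 28 and x = 0.
Solving simultaneously gives x = 0, y = 28/3.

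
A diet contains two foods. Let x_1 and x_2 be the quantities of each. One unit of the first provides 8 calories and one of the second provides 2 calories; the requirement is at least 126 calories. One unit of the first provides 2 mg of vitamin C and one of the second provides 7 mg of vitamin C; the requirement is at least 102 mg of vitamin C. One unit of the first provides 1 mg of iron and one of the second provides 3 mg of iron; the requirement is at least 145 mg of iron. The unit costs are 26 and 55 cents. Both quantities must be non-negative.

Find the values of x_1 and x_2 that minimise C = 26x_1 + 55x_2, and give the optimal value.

The feasible region is unbounded (it extends along (0, 1), (1, 0)), but C strictly increases along every unbounded feasible direction, so there is no improving ray and the minimum is attained at a vertex.

The binding constraints are 8x_1 + 2x_2 = 126 and x_1 + 3x_2 = 145.
Solving simultaneously gives x_1 = 4, x_2 = 47.

x_1 = 4, x_2 = 47, minimum C = 2689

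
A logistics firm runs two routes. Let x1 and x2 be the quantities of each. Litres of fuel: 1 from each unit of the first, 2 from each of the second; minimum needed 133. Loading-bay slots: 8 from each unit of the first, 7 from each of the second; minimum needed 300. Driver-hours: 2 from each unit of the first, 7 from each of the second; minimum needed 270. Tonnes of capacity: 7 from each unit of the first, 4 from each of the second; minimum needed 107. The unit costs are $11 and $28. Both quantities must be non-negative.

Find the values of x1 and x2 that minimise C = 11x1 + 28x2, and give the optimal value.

x1 = 391/3, x2 = 4/3, minimum C = 1471

Extreme points and C = 11x1 + 28x2:
  (0, 133/2) → C = 1862
  (135, 0) → C = 1485
  (391/3, 4/3) → C = 1471
The feasible region is unbounded (it extends along (0, 1), (1, 0)), but C strictly increases along every unbounded feasible direction, so there is no improving ray and the minimum is attained at a vertex.

The binding constraints are x1 + 2x2 = 133 and 2x1 + 7x2 = 270.
Solving simultaneously gives x1 = 391/3, x2 = 4/3.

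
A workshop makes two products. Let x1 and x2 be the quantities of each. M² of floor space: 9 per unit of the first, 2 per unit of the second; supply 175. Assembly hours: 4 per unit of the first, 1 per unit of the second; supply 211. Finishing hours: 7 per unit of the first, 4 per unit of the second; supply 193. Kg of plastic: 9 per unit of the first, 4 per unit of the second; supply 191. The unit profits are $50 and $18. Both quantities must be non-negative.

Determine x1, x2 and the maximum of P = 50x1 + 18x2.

x1 = 53/3, x2 = 8, maximum P = 3082/3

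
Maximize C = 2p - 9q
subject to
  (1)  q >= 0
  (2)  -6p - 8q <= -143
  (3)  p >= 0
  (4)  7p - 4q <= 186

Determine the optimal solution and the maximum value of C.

Extreme points and C = 2p - 9q:
  (143/6, 0) → C = 143/3
  (186/7, 0) → C = 372/7
  (0, 143/8) → C = -1287/8
The feasible region is unbounded (it extends along (0, 1), (4, 7)), but C strictly decreases along every unbounded feasible direction, so there is no improving ray and the maximum is attained at a vertex.

p = 186/7, q = 0, maximum C = 372/7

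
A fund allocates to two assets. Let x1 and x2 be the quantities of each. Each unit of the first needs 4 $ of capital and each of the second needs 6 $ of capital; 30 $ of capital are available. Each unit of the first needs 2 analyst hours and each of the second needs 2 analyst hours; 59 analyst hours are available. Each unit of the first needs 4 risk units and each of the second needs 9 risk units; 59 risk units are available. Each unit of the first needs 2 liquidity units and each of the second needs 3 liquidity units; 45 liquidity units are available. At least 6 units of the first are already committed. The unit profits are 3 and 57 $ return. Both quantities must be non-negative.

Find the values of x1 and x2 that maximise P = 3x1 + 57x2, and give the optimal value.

Extreme points and P = 3x1 + 57x2:
  (15/2, 0) → P = 45/2
  (6, 0) → P = 18
  (6, 1) → P = 75

At the optimal vertex, 4x1 + 6x2 = 30 and x1 = 6.
Solving simultaneously gives x1 = 6, x2 = 1.

x1 = 6, x2 = 1, maximum P = 75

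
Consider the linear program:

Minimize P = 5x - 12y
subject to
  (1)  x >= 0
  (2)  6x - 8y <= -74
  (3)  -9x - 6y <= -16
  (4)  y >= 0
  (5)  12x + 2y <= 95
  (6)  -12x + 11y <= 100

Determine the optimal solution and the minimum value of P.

x = 65/12, y = 15, minimum P = -1835/12

At the optimal vertex, 12x + 2y = 95 and -12x + 11y = 100.
Solving simultaneously gives x = 65/12, y = 15.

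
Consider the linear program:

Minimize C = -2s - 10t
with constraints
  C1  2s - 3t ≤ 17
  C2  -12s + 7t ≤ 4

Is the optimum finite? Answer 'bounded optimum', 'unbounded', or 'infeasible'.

unbounded

From the feasible point (-131/22, -106/11), moving in the direction (7, 12) keeps every constraint satisfied while C decreases without bound.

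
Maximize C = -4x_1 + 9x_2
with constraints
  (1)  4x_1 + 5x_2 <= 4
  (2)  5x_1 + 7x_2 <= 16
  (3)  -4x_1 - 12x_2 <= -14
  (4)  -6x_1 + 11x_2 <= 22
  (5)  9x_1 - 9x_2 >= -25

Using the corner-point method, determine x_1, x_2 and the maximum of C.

x_1 = -33/37, x_2 = 56/37, maximum C = 636/37

Corner points and C = -4x_1 + 9x_2:
  (-11/14, 10/7) → C = 16
  (-33/37, 56/37) → C = 636/37
  (-55/58, 43/29) → C = 497/29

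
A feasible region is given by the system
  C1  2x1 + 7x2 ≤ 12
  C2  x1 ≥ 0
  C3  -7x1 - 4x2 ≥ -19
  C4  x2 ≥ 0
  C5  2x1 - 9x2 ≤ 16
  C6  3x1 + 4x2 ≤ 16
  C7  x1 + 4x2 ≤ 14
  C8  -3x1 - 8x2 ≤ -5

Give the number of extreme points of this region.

5

Intersecting each pair of boundary lines and keeping only the points that satisfy every inequality leaves:
  (0, 12/7)
  (85/41, 46/41)
  (0, 5/8)
  (19/7, 0)
  (5/3, 0)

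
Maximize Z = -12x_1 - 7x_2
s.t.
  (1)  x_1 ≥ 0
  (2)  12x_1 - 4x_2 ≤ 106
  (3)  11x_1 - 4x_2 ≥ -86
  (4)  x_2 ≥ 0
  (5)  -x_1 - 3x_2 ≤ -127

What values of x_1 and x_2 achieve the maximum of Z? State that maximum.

Corner points and Z = -12x_1 - 7x_2:
  (192, 1099/2) → Z = -12301/2
  (413/20, 709/20) → Z = -9919/20
  (250/37, 1483/37) → Z = -13381/37

The binding constraints are 11x_1 - 4x_2 = -86 and -x_1 - 3x_2 = -127.
Solving simultaneously gives x_1 = 250/37, x_2 = 1483/37.

x_1 = 250/37, x_2 = 1483/37, maximum Z = -13381/37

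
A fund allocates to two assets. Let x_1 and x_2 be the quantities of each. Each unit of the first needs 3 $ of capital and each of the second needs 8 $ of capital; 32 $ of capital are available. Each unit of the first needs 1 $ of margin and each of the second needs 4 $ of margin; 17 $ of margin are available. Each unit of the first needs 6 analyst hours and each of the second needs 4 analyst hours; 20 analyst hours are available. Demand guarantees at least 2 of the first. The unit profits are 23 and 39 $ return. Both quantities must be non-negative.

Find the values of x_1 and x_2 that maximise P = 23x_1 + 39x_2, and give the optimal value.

x_1 = 2, x_2 = 2, maximum P = 124

Feasible corners and P = 23x_1 + 39x_2:
  (10/3, 0) → P = 230/3
  (2, 0) → P = 46
  (2, 2) → P = 124

At the optimal vertex, 6x_1 + 4x_2 = 20 and x_1 = 2.
Solving simultaneously gives x_1 = 2, x_2 = 2.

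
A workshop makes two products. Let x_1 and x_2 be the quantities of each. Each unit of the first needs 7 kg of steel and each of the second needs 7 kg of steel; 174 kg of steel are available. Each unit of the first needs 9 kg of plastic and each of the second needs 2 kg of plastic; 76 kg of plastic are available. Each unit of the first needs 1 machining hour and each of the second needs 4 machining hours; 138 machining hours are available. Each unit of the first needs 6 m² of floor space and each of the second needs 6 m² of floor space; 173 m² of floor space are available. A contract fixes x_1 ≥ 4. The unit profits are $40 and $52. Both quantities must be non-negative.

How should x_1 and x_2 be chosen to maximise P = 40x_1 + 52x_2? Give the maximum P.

x_1 = 4, x_2 = 20, maximum P = 1200

Extreme points and P = 40x_1 + 52x_2:
  (76/9, 0) → P = 3040/9
  (4, 0) → P = 160
  (4, 20) → P = 1200

At the optimal vertex, 9x_1 + 2x_2 = 76 and x_1 = 4.
Solving simultaneously gives x_1 = 4, x_2 = 20.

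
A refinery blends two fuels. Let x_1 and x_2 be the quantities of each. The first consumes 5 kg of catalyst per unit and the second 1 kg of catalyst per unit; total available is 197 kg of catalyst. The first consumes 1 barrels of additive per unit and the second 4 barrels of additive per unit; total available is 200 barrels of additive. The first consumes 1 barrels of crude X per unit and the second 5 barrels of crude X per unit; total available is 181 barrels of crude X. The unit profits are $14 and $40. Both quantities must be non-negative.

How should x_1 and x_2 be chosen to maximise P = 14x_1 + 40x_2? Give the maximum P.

Vertices and P = 14x_1 + 40x_2:
  (0, 0) → P = 0
  (0, 181/5) → P = 1448
  (197/5, 0) → P = 2758/5
  (67/2, 59/2) → P = 1649

x_1 = 67/2, x_2 = 59/2, maximum P = 1649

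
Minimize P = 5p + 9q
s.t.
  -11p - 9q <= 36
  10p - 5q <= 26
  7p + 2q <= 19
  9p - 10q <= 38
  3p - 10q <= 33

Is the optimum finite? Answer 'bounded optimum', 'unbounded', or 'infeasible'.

Feasible corners and P = 5p + 9q:
  (-63/137, -471/137) → P = -4554/137
  (147/55, 8/55) → P = 807/55
  (14/11, -146/55) → P = -964/55
  (5/6, -61/20) → P = -1397/60
The feasible region has finitely many vertices and no improving ray; the minimum is -4554/137 at (-63/137, -471/137).

bounded optimum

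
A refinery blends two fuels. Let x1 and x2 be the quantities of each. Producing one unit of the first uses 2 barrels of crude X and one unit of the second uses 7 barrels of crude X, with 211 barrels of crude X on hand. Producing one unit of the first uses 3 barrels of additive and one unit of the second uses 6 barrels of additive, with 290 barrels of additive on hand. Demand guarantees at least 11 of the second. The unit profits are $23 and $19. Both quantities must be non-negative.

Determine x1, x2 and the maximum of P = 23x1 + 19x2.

Extreme points and P = 23x1 + 19x2:
  (0, 211/7) → P = 4009/7
  (0, 11) → P = 209
  (67, 11) → P = 1750

x1 = 67, x2 = 11, maximum P = 1750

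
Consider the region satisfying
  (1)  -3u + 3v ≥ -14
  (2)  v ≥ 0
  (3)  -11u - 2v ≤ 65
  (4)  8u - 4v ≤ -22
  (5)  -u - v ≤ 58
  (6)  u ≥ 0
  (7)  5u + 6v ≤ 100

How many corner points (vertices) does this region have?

The feasible vertices (each the meet of two boundaries and inside every other half-plane) are:
  (0, 11/2)
  (67/17, 455/34)
  (0, 50/3)

3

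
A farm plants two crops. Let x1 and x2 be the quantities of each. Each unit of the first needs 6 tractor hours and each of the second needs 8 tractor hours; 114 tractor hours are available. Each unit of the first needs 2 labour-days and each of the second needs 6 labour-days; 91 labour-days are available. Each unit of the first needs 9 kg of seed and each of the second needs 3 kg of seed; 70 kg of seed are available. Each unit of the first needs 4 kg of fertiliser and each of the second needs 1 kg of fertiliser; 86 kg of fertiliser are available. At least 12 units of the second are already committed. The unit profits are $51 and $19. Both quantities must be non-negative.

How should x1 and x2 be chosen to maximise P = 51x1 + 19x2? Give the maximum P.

Feasible corners and P = 51x1 + 19x2:
  (0, 57/4) → P = 1083/4
  (0, 12) → P = 228
  (3, 12) → P = 381

At the optimal vertex, 6x1 + 8x2 = 114 and x2 = 12.
Solving simultaneously gives x1 = 3, x2 = 12.

x1 = 3, x2 = 12, maximum P = 381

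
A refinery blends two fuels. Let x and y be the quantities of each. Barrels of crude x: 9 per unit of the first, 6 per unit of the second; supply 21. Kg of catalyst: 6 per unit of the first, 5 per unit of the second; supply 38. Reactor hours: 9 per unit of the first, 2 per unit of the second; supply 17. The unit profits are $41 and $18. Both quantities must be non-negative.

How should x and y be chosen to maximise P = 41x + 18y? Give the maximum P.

The binding constraints are 9x + 6y = 21 and 9x + 2y = 17.
Solving simultaneously gives x = 5/3, y = 1.

x = 5/3, y = 1, maximum P = 259/3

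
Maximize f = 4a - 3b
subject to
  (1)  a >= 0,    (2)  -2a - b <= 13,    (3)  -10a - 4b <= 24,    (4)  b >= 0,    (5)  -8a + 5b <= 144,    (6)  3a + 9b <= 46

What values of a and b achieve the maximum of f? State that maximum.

a = 46/3, b = 0, maximum f = 184/3

Vertices and f = 4a - 3b:
  (0, 0) → f = 0
  (0, 46/9) → f = -46/3
  (46/3, 0) → f = 184/3

The optimum lies where b = 0 and 3a + 9b = 46.
Solving simultaneously gives a = 46/3, b = 0.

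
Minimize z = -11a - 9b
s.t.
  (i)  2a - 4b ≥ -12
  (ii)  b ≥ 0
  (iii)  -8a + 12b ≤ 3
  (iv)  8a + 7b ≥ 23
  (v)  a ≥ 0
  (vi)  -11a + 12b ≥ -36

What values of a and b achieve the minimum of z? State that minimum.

Feasible corners and z = -11a - 9b:
  (23/8, 0) → z = -253/8
  (36/11, 0) → z = -36
  (255/152, 26/19) → z = -4677/152
  (13, 107/12) → z = -893/4

The optimum lies where -8a + 12b = 3 and -11a + 12b = -36.
Solving simultaneously gives a = 13, b = 107/12.

a = 13, b = 107/12, minimum z = -893/4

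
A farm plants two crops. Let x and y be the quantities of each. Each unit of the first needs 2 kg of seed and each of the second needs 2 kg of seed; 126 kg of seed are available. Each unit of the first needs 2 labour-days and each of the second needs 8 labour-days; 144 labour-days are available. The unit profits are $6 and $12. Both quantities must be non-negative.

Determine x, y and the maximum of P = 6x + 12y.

x = 60, y = 3, maximum P = 396

Feasible corners and P = 6x + 12y:
  (0, 0) → P = 0
  (0, 18) → P = 216
  (63, 0) → P = 378
  (60, 3) → P = 396

The binding constraints are 2x + 2y = 126 and 2x + 8y = 144.
Solving simultaneously gives x = 60, y = 3.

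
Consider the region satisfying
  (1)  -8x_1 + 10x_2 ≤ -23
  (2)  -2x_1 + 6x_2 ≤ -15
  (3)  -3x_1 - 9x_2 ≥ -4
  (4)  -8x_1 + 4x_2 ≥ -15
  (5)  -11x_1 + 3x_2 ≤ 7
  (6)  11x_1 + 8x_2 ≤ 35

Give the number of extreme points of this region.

4

The feasible vertices (each the meet of two boundaries and inside every other half-plane) are:
  (-3/7, -37/14)
  (-139/86, -309/86)
  (3/4, -9/4)
  (-73/20, -221/20)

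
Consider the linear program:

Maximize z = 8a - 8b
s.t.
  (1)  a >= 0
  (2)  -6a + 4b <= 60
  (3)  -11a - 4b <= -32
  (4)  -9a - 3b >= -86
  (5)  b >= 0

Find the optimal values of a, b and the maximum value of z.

a = 86/9, b = 0, maximum z = 688/9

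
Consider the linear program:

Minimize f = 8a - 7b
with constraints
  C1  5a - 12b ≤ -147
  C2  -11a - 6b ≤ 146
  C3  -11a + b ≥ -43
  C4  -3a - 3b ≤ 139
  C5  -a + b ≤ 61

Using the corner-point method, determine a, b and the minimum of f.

Feasible corners and f = 8a - 7b:
  (-439/27, 887/162) → f = -27281/162
  (663/127, 1832/127) → f = -7520/127
  (-512/17, 525/17) → f = -7771/17
  (52/5, 357/5) → f = -2083/5

a = -512/17, b = 525/17, minimum f = -7771/17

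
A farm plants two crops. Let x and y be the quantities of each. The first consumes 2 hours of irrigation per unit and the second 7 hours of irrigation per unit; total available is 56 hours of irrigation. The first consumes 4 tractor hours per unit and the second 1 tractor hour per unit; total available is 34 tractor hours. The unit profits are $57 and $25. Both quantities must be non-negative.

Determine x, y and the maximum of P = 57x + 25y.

x = 7, y = 6, maximum P = 549

Corner points and P = 57x + 25y:
  (0, 0) → P = 0
  (0, 8) → P = 200
  (17/2, 0) → P = 969/2
  (7, 6) → P = 549

At the optimal vertex, 2x + 7y = 56 and 4x + y = 34.
Solving simultaneously gives x = 7, y = 6.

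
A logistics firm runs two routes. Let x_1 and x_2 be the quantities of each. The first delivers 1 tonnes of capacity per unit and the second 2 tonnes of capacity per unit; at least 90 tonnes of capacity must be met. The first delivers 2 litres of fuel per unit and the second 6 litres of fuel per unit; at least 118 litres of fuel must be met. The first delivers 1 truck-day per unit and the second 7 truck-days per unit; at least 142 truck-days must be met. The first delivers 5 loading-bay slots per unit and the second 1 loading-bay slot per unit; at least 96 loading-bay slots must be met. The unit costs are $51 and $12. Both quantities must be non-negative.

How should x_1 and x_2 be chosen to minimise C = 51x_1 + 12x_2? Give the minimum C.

Corner points and C = 51x_1 + 12x_2:
  (0, 96) → C = 1152
  (142, 0) → C = 7242
  (346/5, 52/5) → C = 3654
  (34/3, 118/3) → C = 1050
The feasible region is unbounded (it extends along (0, 1), (1, 0)), but C strictly increases along every unbounded feasible direction, so there is no improving ray and the minimum is attained at a vertex.

x_1 = 34/3, x_2 = 118/3, minimum C = 1050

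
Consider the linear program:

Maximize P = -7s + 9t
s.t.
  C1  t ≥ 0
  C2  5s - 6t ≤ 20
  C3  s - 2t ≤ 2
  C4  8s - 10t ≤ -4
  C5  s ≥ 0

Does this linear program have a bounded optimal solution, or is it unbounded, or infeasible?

From the feasible point (112, 90), moving in the direction (0, 1) keeps every constraint satisfied while P increases without bound.

unbounded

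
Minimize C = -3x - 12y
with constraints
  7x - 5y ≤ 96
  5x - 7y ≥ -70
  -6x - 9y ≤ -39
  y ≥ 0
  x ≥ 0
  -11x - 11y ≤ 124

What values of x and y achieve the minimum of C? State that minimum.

Feasible corners and C = -3x - 12y:
  (511/12, 485/12) → C = -2451/4
  (96/7, 0) → C = -288/7
  (0, 10) → C = -120
  (13/2, 0) → C = -39/2
  (0, 13/3) → C = -52

The optimum lies where 7x - 5y = 96 and 5x - 7y = -70.
Solving simultaneously gives x = 511/12, y = 485/12.

x = 511/12, y = 485/12, minimum C = -2451/4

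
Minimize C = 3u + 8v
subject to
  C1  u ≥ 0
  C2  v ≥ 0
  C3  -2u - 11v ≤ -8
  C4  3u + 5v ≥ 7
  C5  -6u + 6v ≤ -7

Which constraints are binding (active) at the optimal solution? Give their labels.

C3 and C4

Extreme points and C = 3u + 8v:
  (4, 0) → C = 12
  (37/23, 10/23) → C = 191/23
  (77/48, 7/16) → C = 133/16
The feasible region is unbounded (it extends along (1, 1), (1, 0)), but C strictly increases along every unbounded feasible direction, so there is no improving ray and the minimum is attained at a vertex.

The minimum is at (37/23, 10/23). Substituting into each constraint, equality holds for C3 and C4; the remaining constraints have slack.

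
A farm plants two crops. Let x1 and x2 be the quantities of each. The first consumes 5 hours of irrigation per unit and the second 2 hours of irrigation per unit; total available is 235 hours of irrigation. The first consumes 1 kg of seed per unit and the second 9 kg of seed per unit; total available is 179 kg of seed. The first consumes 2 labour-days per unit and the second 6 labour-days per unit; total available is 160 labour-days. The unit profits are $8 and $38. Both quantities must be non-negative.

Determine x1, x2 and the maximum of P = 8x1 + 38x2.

Feasible corners and P = 8x1 + 38x2:
  (0, 0) → P = 0
  (0, 179/9) → P = 6802/9
  (47, 0) → P = 376
  (545/13, 165/13) → P = 10630/13
  (61/2, 33/2) → P = 871

The optimum lies where x1 + 9x2 = 179 and 2x1 + 6x2 = 160.
Solving simultaneously gives x1 = 61/2, x2 = 33/2.

x1 = 61/2, x2 = 33/2, maximum P = 871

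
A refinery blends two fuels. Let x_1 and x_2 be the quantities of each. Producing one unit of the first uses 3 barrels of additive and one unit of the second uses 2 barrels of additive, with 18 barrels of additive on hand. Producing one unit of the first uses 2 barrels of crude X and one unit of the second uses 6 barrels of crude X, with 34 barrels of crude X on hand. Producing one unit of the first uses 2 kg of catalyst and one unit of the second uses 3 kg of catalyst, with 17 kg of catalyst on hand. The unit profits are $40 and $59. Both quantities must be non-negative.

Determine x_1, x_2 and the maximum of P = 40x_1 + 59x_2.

Corner points and P = 40x_1 + 59x_2:
  (0, 0) → P = 0
  (0, 17/3) → P = 1003/3
  (6, 0) → P = 240
  (4, 3) → P = 337

x_1 = 4, x_2 = 3, maximum P = 337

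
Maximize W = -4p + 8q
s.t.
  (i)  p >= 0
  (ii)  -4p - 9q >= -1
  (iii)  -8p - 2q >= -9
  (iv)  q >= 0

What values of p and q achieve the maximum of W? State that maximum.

Extreme points and W = -4p + 8q:
  (0, 1/9) → W = 8/9
  (0, 0) → W = 0
  (1/4, 0) → W = -1

At the optimal vertex, p = 0 and -4p - 9q = -1.
Solving simultaneously gives p = 0, q = 1/9.

p = 0, q = 1/9, maximum W = 8/9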